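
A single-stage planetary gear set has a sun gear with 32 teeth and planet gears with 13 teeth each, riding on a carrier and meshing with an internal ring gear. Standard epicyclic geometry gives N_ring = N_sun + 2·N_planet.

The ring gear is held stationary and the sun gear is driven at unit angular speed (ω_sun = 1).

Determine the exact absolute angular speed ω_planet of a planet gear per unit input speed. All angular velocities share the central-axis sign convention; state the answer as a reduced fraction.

N_ring = 32 + 2·13 = 58
32(ω_s−ω_c) = −58(ω_r−ω_c),  ω_r=0, ω_s=1
32(1−ω_c) = −58(0−ω_c)  ⇒  90ω_c = 32  ⇒  ω_c = 16/45
sun–planet: 32·(1−16/45) = −13·(ω_p−ω_c)  ⇒  ω_p−ω_c = −(32/13)·(29/45) = -928/585
ω_p = 16/45 − 928/585 = -16/13

-16/13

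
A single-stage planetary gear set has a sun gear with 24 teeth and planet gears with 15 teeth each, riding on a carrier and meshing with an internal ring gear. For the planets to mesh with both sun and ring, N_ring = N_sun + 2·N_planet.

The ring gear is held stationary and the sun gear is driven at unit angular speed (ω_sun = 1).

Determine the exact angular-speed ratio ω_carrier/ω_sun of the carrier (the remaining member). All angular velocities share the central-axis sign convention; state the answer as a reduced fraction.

4/13

N_ring = 24 + 2·15 = 54
24(ω_s−ω_c) = −54(ω_r−ω_c),  ω_r=0, ω_s=1
24(1−ω_c) = −54(0−ω_c)  ⇒  78ω_c = 24  ⇒  ω_c = 4/13
ω_c/ω_s = 4/13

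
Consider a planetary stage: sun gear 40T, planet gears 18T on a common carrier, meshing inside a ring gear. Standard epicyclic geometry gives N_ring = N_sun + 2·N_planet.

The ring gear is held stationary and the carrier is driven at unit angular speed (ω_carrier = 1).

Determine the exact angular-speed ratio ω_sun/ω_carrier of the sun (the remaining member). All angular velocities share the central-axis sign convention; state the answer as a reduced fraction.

29/10

N_ring = 40 + 2·18 = 76
40(ω_s−ω_c) = −76(ω_r−ω_c),  ω_r=0, ω_c=1
ω_s = 1 − (76/40)(0−1) = 29/10
ω_s/ω_c = 29/10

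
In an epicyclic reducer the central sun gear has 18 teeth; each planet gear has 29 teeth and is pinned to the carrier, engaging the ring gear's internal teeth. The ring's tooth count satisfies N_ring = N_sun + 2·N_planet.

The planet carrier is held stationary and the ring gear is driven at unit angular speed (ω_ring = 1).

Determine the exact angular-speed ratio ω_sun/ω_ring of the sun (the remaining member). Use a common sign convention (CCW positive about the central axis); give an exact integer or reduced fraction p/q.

N_ring = 18 + 2·29 = 76
18(ω_s−ω_c) = −76(ω_r−ω_c),  ω_c=0, ω_r=1
ω_s = 0 − (76/18)(1−0) = -38/9
ω_s/ω_r = -38/9

-38/9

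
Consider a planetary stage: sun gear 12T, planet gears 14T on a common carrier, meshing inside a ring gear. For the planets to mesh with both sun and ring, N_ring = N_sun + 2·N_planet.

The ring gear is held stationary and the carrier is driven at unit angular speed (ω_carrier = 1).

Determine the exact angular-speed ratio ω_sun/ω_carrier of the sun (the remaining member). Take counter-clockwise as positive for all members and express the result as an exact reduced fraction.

N_ring = 12 + 2·14 = 40
12(ω_s−ω_c) = −40(ω_r−ω_c),  ω_r=0, ω_c=1
ω_s = 1 − (40/12)(0−1) = 13/3
ω_s/ω_c = 13/3

13/3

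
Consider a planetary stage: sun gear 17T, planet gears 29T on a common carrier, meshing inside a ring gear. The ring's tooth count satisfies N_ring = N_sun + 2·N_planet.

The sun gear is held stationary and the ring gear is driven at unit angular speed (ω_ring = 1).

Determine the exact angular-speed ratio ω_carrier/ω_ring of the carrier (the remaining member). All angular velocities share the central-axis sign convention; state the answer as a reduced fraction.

N_ring = 17 + 2·29 = 75
17(ω_s−ω_c) = −75(ω_r−ω_c),  ω_s=0, ω_r=1
17(0−ω_c) = −75(1−ω_c)  ⇒  92ω_c = 75  ⇒  ω_c = 75/92
ω_c/ω_r = 75/92

75/92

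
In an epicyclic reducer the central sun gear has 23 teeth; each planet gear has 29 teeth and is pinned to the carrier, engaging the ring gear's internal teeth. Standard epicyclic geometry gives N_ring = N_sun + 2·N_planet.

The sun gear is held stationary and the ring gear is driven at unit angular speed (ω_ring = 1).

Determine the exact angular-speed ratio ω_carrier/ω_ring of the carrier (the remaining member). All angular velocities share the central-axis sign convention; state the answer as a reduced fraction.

N_ring = 23 + 2·29 = 81
23(ω_s−ω_c) = −81(ω_r−ω_c),  ω_s=0, ω_r=1
23(0−ω_c) = −81(1−ω_c)  ⇒  104ω_c = 81  ⇒  ω_c = 81/104
ω_c/ω_r = 81/104

81/104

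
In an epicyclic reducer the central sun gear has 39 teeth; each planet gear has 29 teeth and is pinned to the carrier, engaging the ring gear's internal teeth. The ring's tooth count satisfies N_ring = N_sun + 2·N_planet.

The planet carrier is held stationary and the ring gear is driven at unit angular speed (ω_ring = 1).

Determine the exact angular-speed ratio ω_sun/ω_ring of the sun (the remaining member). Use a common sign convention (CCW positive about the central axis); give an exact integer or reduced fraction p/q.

N_ring = 39 + 2·29 = 97
39(ω_s−ω_c) = −97(ω_r−ω_c),  ω_c=0, ω_r=1
ω_s = 0 − (97/39)(1−0) = -97/39
ω_s/ω_r = -97/39

-97/39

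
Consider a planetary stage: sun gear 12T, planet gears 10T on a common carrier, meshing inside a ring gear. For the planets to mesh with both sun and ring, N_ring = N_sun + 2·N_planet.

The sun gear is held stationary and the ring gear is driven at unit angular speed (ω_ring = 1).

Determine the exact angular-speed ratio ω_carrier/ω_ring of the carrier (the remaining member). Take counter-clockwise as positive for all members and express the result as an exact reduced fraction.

N_ring = 12 + 2·10 = 32
12(ω_s−ω_c) = −32(ω_r−ω_c),  ω_s=0, ω_r=1
12(0−ω_c) = −32(1−ω_c)  ⇒  44ω_c = 32  ⇒  ω_c = 8/11
ω_c/ω_r = 8/11

8/11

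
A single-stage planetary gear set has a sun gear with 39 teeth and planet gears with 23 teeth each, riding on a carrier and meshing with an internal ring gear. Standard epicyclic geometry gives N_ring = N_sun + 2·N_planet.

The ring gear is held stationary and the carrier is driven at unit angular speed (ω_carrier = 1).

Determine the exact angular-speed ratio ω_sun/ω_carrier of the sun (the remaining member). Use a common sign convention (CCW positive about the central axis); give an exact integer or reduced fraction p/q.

N_ring = 39 + 2·23 = 85
39(ω_s−ω_c) = −85(ω_r−ω_c),  ω_r=0, ω_c=1
ω_s = 1 − (85/39)(0−1) = 124/39
ω_s/ω_c = 124/39

124/39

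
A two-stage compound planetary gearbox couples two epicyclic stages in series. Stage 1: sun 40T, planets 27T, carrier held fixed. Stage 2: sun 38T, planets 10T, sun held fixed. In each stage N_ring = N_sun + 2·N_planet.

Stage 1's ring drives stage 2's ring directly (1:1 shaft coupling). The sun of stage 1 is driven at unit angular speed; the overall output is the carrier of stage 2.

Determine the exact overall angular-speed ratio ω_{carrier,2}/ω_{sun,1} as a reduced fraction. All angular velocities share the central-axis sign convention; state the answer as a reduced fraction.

-145/564

Stage 1: N_ring = 40 + 2·27 = 94
Stage 1: 40(ω_s−ω_c) = −94(ω_r−ω_c),  ω_c=0, ω_s=1
Stage 1: ω_r = 0 − (40/94)(1−0) = -20/47
  ⇒ ω_r¹/ω_s¹ = -20/47
Stage 2: N_ring = 38 + 2·10 = 58
Stage 2: 38(ω_s−ω_c) = −58(ω_r−ω_c),  ω_s=0, ω_r=1
Stage 2: 38(0−ω_c) = −58(1−ω_c)  ⇒  96ω_c = 58  ⇒  ω_c = 29/48
  ⇒ ω_c²/ω_r² = 29/48
Coupling ω_r² = ω_r¹ ⇒ overall = -20/47 × 29/48 = -145/564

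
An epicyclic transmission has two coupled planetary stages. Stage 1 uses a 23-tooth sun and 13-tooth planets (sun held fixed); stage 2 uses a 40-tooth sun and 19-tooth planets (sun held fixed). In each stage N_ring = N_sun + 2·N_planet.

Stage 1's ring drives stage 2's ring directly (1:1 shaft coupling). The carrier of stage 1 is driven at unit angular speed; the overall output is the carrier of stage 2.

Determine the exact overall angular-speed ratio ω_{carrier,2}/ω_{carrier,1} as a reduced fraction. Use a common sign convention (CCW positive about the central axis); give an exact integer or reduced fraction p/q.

Stage 1: N_ring = 23 + 2·13 = 49
Stage 1: 23(ω_s−ω_c) = −49(ω_r−ω_c),  ω_s=0, ω_c=1
Stage 1: ω_r = 1 − (23/49)(0−1) = 72/49
  ⇒ ω_r¹/ω_c¹ = 72/49
Stage 2: N_ring = 40 + 2·19 = 78
Stage 2: 40(ω_s−ω_c) = −78(ω_r−ω_c),  ω_s=0, ω_r=1
Stage 2: 40(0−ω_c) = −78(1−ω_c)  ⇒  118ω_c = 78  ⇒  ω_c = 39/59
  ⇒ ω_c²/ω_r² = 39/59
Coupling ω_r² = ω_r¹ ⇒ overall = 72/49 × 39/59 = 2808/2891

2808/2891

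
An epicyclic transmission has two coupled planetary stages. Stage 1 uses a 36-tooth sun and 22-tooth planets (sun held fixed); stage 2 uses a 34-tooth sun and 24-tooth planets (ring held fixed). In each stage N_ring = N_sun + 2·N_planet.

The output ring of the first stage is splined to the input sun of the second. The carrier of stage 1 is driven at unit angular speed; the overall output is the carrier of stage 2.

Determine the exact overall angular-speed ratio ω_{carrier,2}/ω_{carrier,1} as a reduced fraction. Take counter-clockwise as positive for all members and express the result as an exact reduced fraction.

Stage 1: N_ring = 36 + 2·22 = 80
Stage 1: 36(ω_s−ω_c) = −80(ω_r−ω_c),  ω_s=0, ω_c=1
Stage 1: ω_r = 1 − (36/80)(0−1) = 29/20
  ⇒ ω_r¹/ω_c¹ = 29/20
Stage 2: N_ring = 34 + 2·24 = 82
Stage 2: 34(ω_s−ω_c) = −82(ω_r−ω_c),  ω_r=0, ω_s=1
Stage 2: 34(1−ω_c) = −82(0−ω_c)  ⇒  116ω_c = 34  ⇒  ω_c = 17/58
  ⇒ ω_c²/ω_s² = 17/58
Coupling ω_s² = ω_r¹ ⇒ overall = 29/20 × 17/58 = 17/40

17/40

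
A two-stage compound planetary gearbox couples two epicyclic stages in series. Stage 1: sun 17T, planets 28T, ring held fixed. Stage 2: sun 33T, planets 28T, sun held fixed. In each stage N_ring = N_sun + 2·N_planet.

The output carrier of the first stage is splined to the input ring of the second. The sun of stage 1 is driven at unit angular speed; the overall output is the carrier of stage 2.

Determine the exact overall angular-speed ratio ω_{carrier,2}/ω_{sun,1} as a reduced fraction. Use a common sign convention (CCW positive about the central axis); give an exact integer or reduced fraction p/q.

Stage 1: N_ring = 17 + 2·28 = 73
Stage 1: 17(ω_s−ω_c) = −73(ω_r−ω_c),  ω_r=0, ω_s=1
Stage 1: 17(1−ω_c) = −73(0−ω_c)  ⇒  90ω_c = 17  ⇒  ω_c = 17/90
  ⇒ ω_c¹/ω_s¹ = 17/90
Stage 2: N_ring = 33 + 2·28 = 89
Stage 2: 33(ω_s−ω_c) = −89(ω_r−ω_c),  ω_s=0, ω_r=1
Stage 2: 33(0−ω_c) = −89(1−ω_c)  ⇒  122ω_c = 89  ⇒  ω_c = 89/122
  ⇒ ω_c²/ω_r² = 89/122
Coupling ω_r² = ω_c¹ ⇒ overall = 17/90 × 89/122 = 1513/10980

1513/10980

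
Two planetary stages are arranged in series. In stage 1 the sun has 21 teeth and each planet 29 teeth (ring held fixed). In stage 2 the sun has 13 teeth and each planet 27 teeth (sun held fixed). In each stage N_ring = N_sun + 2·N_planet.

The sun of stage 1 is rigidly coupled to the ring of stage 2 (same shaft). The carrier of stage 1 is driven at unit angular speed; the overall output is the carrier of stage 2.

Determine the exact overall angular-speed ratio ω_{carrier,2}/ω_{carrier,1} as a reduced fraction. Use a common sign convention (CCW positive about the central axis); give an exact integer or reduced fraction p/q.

Stage 1: N_ring = 21 + 2·29 = 79
Stage 1: 21(ω_s−ω_c) = −79(ω_r−ω_c),  ω_r=0, ω_c=1
Stage 1: ω_s = 1 − (79/21)(0−1) = 100/21
  ⇒ ω_s¹/ω_c¹ = 100/21
Stage 2: N_ring = 13 + 2·27 = 67
Stage 2: 13(ω_s−ω_c) = −67(ω_r−ω_c),  ω_s=0, ω_r=1
Stage 2: 13(0−ω_c) = −67(1−ω_c)  ⇒  80ω_c = 67  ⇒  ω_c = 67/80
  ⇒ ω_c²/ω_r² = 67/80
Coupling ω_r² = ω_s¹ ⇒ overall = 100/21 × 67/80 = 335/84

335/84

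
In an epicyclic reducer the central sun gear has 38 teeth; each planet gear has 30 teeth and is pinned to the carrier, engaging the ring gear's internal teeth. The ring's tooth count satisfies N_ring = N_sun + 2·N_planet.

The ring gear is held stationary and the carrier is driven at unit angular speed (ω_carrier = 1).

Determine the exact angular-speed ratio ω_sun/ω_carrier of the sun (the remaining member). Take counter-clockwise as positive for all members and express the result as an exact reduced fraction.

68/19

N_ring = 38 + 2·30 = 98
38(ω_s−ω_c) = −98(ω_r−ω_c),  ω_r=0, ω_c=1
ω_s = 1 − (98/38)(0−1) = 68/19
ω_s/ω_c = 68/19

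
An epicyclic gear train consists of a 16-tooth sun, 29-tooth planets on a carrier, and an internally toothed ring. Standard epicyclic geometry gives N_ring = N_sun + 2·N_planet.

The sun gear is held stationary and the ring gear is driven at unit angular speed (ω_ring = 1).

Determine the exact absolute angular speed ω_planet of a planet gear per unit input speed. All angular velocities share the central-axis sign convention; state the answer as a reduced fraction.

N_ring = 16 + 2·29 = 74
16(ω_s−ω_c) = −74(ω_r−ω_c),  ω_s=0, ω_r=1
16(0−ω_c) = −74(1−ω_c)  ⇒  90ω_c = 74  ⇒  ω_c = 37/45
sun–planet: 16·(0−37/45) = −29·(ω_p−ω_c)  ⇒  ω_p−ω_c = −(16/29)·(-37/45) = 592/1305
ω_p = 37/45 + 592/1305 = 37/29

37/29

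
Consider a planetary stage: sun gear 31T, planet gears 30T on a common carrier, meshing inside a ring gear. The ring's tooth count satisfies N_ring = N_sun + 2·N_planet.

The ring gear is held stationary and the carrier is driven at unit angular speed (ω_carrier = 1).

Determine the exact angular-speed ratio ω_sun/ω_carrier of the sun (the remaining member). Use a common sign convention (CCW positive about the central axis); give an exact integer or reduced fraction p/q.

122/31

N_ring = 31 + 2·30 = 91
31(ω_s−ω_c) = −91(ω_r−ω_c),  ω_r=0, ω_c=1
ω_s = 1 − (91/31)(0−1) = 122/31
ω_s/ω_c = 122/31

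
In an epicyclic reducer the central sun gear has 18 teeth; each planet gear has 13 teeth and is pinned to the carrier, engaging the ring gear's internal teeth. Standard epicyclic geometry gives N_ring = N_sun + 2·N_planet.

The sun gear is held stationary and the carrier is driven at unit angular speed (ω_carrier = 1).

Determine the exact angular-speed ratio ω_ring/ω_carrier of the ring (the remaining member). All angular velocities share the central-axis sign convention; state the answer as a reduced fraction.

N_ring = 18 + 2·13 = 44
18(ω_s−ω_c) = −44(ω_r−ω_c),  ω_s=0, ω_c=1
ω_r = 1 − (18/44)(0−1) = 31/22
ω_r/ω_c = 31/22

31/22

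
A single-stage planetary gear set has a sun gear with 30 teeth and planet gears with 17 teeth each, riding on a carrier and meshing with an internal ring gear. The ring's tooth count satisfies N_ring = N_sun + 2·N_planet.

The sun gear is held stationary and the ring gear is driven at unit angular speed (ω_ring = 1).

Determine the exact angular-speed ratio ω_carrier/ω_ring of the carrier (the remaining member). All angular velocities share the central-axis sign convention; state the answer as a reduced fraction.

32/47

N_ring = 30 + 2·17 = 64
30(ω_s−ω_c) = −64(ω_r−ω_c),  ω_s=0, ω_r=1
30(0−ω_c) = −64(1−ω_c)  ⇒  94ω_c = 64  ⇒  ω_c = 32/47
ω_c/ω_r = 32/47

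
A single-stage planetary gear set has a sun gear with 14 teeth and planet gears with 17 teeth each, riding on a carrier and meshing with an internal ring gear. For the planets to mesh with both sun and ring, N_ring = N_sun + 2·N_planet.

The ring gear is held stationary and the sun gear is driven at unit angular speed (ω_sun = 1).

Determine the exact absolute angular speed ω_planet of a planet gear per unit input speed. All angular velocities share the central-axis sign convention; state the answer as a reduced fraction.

-7/17

N_ring = 14 + 2·17 = 48
14(ω_s−ω_c) = −48(ω_r−ω_c),  ω_r=0, ω_s=1
14(1−ω_c) = −48(0−ω_c)  ⇒  62ω_c = 14  ⇒  ω_c = 7/31
sun–planet: 14·(1−7/31) = −17·(ω_p−ω_c)  ⇒  ω_p−ω_c = −(14/17)·(24/31) = -336/527
ω_p = 7/31 − 336/527 = -7/17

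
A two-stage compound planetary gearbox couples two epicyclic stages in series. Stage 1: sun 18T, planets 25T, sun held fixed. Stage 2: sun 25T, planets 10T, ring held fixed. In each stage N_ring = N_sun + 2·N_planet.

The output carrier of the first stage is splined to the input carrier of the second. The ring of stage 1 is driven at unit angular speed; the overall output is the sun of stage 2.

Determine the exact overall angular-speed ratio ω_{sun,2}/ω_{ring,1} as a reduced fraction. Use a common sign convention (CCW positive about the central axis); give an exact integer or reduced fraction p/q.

476/215

Stage 1: N_ring = 18 + 2·25 = 68
Stage 1: 18(ω_s−ω_c) = −68(ω_r−ω_c),  ω_s=0, ω_r=1
Stage 1: 18(0−ω_c) = −68(1−ω_c)  ⇒  86ω_c = 68  ⇒  ω_c = 34/43
  ⇒ ω_c¹/ω_r¹ = 34/43
Stage 2: N_ring = 25 + 2·10 = 45
Stage 2: 25(ω_s−ω_c) = −45(ω_r−ω_c),  ω_r=0, ω_c=1
Stage 2: ω_s = 1 − (45/25)(0−1) = 14/5
  ⇒ ω_s²/ω_c² = 14/5
Coupling ω_c² = ω_c¹ ⇒ overall = 34/43 × 14/5 = 476/215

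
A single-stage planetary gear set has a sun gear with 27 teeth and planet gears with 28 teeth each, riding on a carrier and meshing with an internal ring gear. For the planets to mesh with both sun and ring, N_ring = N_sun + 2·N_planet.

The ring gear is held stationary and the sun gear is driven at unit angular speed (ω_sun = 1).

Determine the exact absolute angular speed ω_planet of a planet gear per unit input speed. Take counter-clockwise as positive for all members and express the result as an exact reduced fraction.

-27/56

N_ring = 27 + 2·28 = 83
27(ω_s−ω_c) = −83(ω_r−ω_c),  ω_r=0, ω_s=1
27(1−ω_c) = −83(0−ω_c)  ⇒  110ω_c = 27  ⇒  ω_c = 27/110
sun–planet: 27·(1−27/110) = −28·(ω_p−ω_c)  ⇒  ω_p−ω_c = −(27/28)·(83/110) = -2241/3080
ω_p = 27/110 − 2241/3080 = -27/56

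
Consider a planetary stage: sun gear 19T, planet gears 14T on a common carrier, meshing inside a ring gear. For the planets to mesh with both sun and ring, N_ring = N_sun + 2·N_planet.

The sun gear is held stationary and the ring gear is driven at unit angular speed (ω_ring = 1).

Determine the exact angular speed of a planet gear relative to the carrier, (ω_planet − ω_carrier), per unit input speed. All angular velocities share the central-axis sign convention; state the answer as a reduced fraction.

893/924

N_ring = 19 + 2·14 = 47
19(ω_s−ω_c) = −47(ω_r−ω_c),  ω_s=0, ω_r=1
19(0−ω_c) = −47(1−ω_c)  ⇒  66ω_c = 47  ⇒  ω_c = 47/66
sun–planet: 19·(0−47/66) = −14·(ω_p−ω_c)  ⇒  ω_p−ω_c = −(19/14)·(-47/66) = 893/924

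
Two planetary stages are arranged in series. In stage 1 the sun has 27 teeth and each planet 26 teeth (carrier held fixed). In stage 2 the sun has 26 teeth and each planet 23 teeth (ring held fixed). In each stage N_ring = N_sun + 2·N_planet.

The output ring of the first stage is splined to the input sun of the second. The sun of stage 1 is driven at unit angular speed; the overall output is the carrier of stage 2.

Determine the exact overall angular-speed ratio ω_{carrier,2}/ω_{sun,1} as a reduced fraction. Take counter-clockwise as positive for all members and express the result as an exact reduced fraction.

-351/3871

Stage 1: N_ring = 27 + 2·26 = 79
Stage 1: 27(ω_s−ω_c) = −79(ω_r−ω_c),  ω_c=0, ω_s=1
Stage 1: ω_r = 0 − (27/79)(1−0) = -27/79
  ⇒ ω_r¹/ω_s¹ = -27/79
Stage 2: N_ring = 26 + 2·23 = 72
Stage 2: 26(ω_s−ω_c) = −72(ω_r−ω_c),  ω_r=0, ω_s=1
Stage 2: 26(1−ω_c) = −72(0−ω_c)  ⇒  98ω_c = 26  ⇒  ω_c = 13/49
  ⇒ ω_c²/ω_s² = 13/49
Coupling ω_s² = ω_r¹ ⇒ overall = -27/79 × 13/49 = -351/3871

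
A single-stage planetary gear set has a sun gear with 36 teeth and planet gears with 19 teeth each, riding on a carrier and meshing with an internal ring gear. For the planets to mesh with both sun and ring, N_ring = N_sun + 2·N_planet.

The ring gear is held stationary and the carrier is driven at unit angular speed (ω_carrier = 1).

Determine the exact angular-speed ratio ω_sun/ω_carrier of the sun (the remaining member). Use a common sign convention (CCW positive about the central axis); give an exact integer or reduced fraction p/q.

N_ring = 36 + 2·19 = 74
36(ω_s−ω_c) = −74(ω_r−ω_c),  ω_r=0, ω_c=1
ω_s = 1 − (74/36)(0−1) = 55/18
ω_s/ω_c = 55/18

55/18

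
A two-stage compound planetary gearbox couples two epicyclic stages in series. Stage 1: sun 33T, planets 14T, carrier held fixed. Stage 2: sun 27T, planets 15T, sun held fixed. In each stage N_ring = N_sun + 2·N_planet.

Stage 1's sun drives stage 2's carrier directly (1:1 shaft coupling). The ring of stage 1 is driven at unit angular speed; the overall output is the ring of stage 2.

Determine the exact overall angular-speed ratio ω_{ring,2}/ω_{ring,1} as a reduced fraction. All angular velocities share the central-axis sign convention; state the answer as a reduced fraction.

-1708/627

Stage 1: N_ring = 33 + 2·14 = 61
Stage 1: 33(ω_s−ω_c) = −61(ω_r−ω_c),  ω_c=0, ω_r=1
Stage 1: ω_s = 0 − (61/33)(1−0) = -61/33
  ⇒ ω_s¹/ω_r¹ = -61/33
Stage 2: N_ring = 27 + 2·15 = 57
Stage 2: 27(ω_s−ω_c) = −57(ω_r−ω_c),  ω_s=0, ω_c=1
Stage 2: ω_r = 1 − (27/57)(0−1) = 28/19
  ⇒ ω_r²/ω_c² = 28/19
Coupling ω_c² = ω_s¹ ⇒ overall = -61/33 × 28/19 = -1708/627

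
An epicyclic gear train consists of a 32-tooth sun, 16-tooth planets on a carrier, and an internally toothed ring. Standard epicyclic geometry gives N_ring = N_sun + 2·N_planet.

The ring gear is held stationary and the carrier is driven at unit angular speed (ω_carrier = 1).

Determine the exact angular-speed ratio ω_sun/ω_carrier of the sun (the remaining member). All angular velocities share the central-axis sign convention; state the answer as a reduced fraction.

N_ring = 32 + 2·16 = 64
32(ω_s−ω_c) = −64(ω_r−ω_c),  ω_r=0, ω_c=1
ω_s = 1 − (64/32)(0−1) = 3
ω_s/ω_c = 3

3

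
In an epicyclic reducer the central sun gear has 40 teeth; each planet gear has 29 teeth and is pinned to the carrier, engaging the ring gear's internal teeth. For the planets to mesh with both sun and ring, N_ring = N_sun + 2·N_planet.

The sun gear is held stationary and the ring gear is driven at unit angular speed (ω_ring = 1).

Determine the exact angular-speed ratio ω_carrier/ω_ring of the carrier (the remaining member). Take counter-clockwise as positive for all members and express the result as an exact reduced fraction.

49/69

N_ring = 40 + 2·29 = 98
40(ω_s−ω_c) = −98(ω_r−ω_c),  ω_s=0, ω_r=1
40(0−ω_c) = −98(1−ω_c)  ⇒  138ω_c = 98  ⇒  ω_c = 49/69
ω_c/ω_r = 49/69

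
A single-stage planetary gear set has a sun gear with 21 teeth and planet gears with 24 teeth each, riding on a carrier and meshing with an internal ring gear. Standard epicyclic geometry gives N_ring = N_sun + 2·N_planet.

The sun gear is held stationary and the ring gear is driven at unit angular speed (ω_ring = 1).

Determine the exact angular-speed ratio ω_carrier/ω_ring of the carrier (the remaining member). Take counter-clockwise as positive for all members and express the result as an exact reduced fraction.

N_ring = 21 + 2·24 = 69
21(ω_s−ω_c) = −69(ω_r−ω_c),  ω_s=0, ω_r=1
21(0−ω_c) = −69(1−ω_c)  ⇒  90ω_c = 69  ⇒  ω_c = 23/30
ω_c/ω_r = 23/30

23/30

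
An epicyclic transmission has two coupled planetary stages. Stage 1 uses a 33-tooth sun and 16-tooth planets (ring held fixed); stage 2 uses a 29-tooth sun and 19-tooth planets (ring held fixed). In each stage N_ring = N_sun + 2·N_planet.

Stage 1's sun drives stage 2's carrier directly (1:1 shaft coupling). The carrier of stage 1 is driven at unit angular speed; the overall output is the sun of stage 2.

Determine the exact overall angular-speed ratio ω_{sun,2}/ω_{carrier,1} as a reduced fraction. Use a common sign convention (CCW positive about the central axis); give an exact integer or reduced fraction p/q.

Stage 1: N_ring = 33 + 2·16 = 65
Stage 1: 33(ω_s−ω_c) = −65(ω_r−ω_c),  ω_r=0, ω_c=1
Stage 1: ω_s = 1 − (65/33)(0−1) = 98/33
  ⇒ ω_s¹/ω_c¹ = 98/33
Stage 2: N_ring = 29 + 2·19 = 67
Stage 2: 29(ω_s−ω_c) = −67(ω_r−ω_c),  ω_r=0, ω_c=1
Stage 2: ω_s = 1 − (67/29)(0−1) = 96/29
  ⇒ ω_s²/ω_c² = 96/29
Coupling ω_c² = ω_s¹ ⇒ overall = 98/33 × 96/29 = 3136/319

3136/319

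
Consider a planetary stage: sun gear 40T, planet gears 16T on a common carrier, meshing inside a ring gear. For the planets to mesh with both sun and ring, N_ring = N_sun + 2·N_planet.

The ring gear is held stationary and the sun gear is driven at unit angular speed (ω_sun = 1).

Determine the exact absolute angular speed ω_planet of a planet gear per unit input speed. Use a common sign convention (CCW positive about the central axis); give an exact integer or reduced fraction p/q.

N_ring = 40 + 2·16 = 72
40(ω_s−ω_c) = −72(ω_r−ω_c),  ω_r=0, ω_s=1
40(1−ω_c) = −72(0−ω_c)  ⇒  112ω_c = 40  ⇒  ω_c = 5/14
sun–planet: 40·(1−5/14) = −16·(ω_p−ω_c)  ⇒  ω_p−ω_c = −(40/16)·(9/14) = -45/28
ω_p = 5/14 − 45/28 = -5/4

-5/4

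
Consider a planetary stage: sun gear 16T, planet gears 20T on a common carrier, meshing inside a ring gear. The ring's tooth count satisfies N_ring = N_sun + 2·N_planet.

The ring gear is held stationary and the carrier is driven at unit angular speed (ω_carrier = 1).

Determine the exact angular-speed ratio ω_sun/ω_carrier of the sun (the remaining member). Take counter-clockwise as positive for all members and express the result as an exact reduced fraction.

9/2

N_ring = 16 + 2·20 = 56
16(ω_s−ω_c) = −56(ω_r−ω_c),  ω_r=0, ω_c=1
ω_s = 1 − (56/16)(0−1) = 9/2
ω_s/ω_c = 9/2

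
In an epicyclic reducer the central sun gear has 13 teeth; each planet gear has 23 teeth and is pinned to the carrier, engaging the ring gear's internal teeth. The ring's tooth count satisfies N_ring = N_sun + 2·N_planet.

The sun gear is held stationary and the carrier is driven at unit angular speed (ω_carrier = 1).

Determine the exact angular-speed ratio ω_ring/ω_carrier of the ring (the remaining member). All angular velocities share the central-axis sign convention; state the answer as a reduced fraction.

N_ring = 13 + 2·23 = 59
13(ω_s−ω_c) = −59(ω_r−ω_c),  ω_s=0, ω_c=1
ω_r = 1 − (13/59)(0−1) = 72/59
ω_r/ω_c = 72/59

72/59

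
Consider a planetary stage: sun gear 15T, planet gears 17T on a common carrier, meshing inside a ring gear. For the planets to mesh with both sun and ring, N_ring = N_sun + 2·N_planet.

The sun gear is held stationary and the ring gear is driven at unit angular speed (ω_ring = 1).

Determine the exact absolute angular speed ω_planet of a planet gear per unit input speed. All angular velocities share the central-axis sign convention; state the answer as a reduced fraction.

N_ring = 15 + 2·17 = 49
15(ω_s−ω_c) = −49(ω_r−ω_c),  ω_s=0, ω_r=1
15(0−ω_c) = −49(1−ω_c)  ⇒  64ω_c = 49  ⇒  ω_c = 49/64
sun–planet: 15·(0−49/64) = −17·(ω_p−ω_c)  ⇒  ω_p−ω_c = −(15/17)·(-49/64) = 735/1088
ω_p = 49/64 + 735/1088 = 49/34

49/34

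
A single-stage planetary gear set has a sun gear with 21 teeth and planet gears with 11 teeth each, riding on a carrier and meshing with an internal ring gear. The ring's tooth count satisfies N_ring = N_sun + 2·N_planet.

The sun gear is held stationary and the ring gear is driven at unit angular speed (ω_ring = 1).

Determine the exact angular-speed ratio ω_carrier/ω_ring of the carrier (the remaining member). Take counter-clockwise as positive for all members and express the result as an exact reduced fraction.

43/64

N_ring = 21 + 2·11 = 43
21(ω_s−ω_c) = −43(ω_r−ω_c),  ω_s=0, ω_r=1
21(0−ω_c) = −43(1−ω_c)  ⇒  64ω_c = 43  ⇒  ω_c = 43/64
ω_c/ω_r = 43/64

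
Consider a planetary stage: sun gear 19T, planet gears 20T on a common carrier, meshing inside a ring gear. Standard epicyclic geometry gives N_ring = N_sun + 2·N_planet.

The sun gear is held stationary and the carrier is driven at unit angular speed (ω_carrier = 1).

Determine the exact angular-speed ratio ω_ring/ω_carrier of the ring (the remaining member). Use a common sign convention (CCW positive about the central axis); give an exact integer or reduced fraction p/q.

78/59

N_ring = 19 + 2·20 = 59
19(ω_s−ω_c) = −59(ω_r−ω_c),  ω_s=0, ω_c=1
ω_r = 1 − (19/59)(0−1) = 78/59
ω_r/ω_c = 78/59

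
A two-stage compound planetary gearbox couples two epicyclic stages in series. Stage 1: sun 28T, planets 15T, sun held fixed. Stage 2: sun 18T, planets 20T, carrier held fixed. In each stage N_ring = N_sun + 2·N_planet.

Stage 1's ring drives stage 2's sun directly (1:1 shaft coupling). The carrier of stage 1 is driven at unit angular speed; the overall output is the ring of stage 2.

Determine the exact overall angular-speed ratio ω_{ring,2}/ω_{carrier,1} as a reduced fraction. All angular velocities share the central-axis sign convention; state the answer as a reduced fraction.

Stage 1: N_ring = 28 + 2·15 = 58
Stage 1: 28(ω_s−ω_c) = −58(ω_r−ω_c),  ω_s=0, ω_c=1
Stage 1: ω_r = 1 − (28/58)(0−1) = 43/29
  ⇒ ω_r¹/ω_c¹ = 43/29
Stage 2: N_ring = 18 + 2·20 = 58
Stage 2: 18(ω_s−ω_c) = −58(ω_r−ω_c),  ω_c=0, ω_s=1
Stage 2: ω_r = 0 − (18/58)(1−0) = -9/29
  ⇒ ω_r²/ω_s² = -9/29
Coupling ω_s² = ω_r¹ ⇒ overall = 43/29 × -9/29 = -387/841

-387/841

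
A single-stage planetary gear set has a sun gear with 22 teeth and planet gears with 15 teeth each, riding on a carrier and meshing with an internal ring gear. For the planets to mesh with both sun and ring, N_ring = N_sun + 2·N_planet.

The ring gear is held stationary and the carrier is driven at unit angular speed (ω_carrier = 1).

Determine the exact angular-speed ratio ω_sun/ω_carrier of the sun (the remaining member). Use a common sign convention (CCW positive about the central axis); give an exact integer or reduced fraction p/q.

N_ring = 22 + 2·15 = 52
22(ω_s−ω_c) = −52(ω_r−ω_c),  ω_r=0, ω_c=1
ω_s = 1 − (52/22)(0−1) = 37/11
ω_s/ω_c = 37/11

37/11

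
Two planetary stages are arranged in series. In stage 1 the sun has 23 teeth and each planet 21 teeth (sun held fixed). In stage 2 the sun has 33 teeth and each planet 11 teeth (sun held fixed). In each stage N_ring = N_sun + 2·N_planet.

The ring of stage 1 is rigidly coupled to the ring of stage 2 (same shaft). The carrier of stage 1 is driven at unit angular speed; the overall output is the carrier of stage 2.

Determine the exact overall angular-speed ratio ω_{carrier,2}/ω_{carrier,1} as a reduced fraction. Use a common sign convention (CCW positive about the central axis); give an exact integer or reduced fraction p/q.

Stage 1: N_ring = 23 + 2·21 = 65
Stage 1: 23(ω_s−ω_c) = −65(ω_r−ω_c),  ω_s=0, ω_c=1
Stage 1: ω_r = 1 − (23/65)(0−1) = 88/65
  ⇒ ω_r¹/ω_c¹ = 88/65
Stage 2: N_ring = 33 + 2·11 = 55
Stage 2: 33(ω_s−ω_c) = −55(ω_r−ω_c),  ω_s=0, ω_r=1
Stage 2: 33(0−ω_c) = −55(1−ω_c)  ⇒  88ω_c = 55  ⇒  ω_c = 5/8
  ⇒ ω_c²/ω_r² = 5/8
Coupling ω_r² = ω_r¹ ⇒ overall = 88/65 × 5/8 = 11/13

11/13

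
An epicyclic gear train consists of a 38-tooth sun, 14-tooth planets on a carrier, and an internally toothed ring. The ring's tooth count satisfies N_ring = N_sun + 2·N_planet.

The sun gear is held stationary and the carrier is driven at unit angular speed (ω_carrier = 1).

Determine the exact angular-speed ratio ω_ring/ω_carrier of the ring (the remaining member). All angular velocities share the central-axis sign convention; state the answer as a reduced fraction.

N_ring = 38 + 2·14 = 66
38(ω_s−ω_c) = −66(ω_r−ω_c),  ω_s=0, ω_c=1
ω_r = 1 − (38/66)(0−1) = 52/33
ω_r/ω_c = 52/33

52/33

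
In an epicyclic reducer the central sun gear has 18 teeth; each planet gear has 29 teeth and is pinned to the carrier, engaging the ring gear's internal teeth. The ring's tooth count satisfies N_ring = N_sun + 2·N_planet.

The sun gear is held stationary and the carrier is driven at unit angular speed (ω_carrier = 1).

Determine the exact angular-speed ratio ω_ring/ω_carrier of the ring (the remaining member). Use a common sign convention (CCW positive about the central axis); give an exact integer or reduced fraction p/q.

47/38

N_ring = 18 + 2·29 = 76
18(ω_s−ω_c) = −76(ω_r−ω_c),  ω_s=0, ω_c=1
ω_r = 1 − (18/76)(0−1) = 47/38
ω_r/ω_c = 47/38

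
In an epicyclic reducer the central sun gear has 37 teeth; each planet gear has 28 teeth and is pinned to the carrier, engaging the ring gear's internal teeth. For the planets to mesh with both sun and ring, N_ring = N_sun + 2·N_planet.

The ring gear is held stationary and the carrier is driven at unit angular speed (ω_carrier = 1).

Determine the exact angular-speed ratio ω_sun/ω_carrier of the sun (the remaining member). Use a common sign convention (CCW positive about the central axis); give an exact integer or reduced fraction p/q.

130/37

N_ring = 37 + 2·28 = 93
37(ω_s−ω_c) = −93(ω_r−ω_c),  ω_r=0, ω_c=1
ω_s = 1 − (93/37)(0−1) = 130/37
ω_s/ω_c = 130/37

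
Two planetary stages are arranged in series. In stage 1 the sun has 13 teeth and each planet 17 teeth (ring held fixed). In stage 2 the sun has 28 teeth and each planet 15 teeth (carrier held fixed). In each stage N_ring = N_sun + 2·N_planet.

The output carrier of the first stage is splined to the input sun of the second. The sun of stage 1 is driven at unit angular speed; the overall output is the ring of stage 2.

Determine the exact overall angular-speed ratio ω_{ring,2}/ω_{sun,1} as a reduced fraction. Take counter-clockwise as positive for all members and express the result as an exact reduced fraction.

-91/870

Stage 1: N_ring = 13 + 2·17 = 47
Stage 1: 13(ω_s−ω_c) = −47(ω_r−ω_c),  ω_r=0, ω_s=1
Stage 1: 13(1−ω_c) = −47(0−ω_c)  ⇒  60ω_c = 13  ⇒  ω_c = 13/60
  ⇒ ω_c¹/ω_s¹ = 13/60
Stage 2: N_ring = 28 + 2·15 = 58
Stage 2: 28(ω_s−ω_c) = −58(ω_r−ω_c),  ω_c=0, ω_s=1
Stage 2: ω_r = 0 − (28/58)(1−0) = -14/29
  ⇒ ω_r²/ω_s² = -14/29
Coupling ω_s² = ω_c¹ ⇒ overall = 13/60 × -14/29 = -91/870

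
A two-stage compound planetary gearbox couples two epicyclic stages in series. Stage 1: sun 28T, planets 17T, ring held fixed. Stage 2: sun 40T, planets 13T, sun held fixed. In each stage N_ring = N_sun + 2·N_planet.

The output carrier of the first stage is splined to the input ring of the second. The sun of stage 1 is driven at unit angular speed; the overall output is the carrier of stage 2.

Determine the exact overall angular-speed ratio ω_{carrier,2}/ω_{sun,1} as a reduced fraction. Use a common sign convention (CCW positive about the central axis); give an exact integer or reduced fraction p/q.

Stage 1: N_ring = 28 + 2·17 = 62
Stage 1: 28(ω_s−ω_c) = −62(ω_r−ω_c),  ω_r=0, ω_s=1
Stage 1: 28(1−ω_c) = −62(0−ω_c)  ⇒  90ω_c = 28  ⇒  ω_c = 14/45
  ⇒ ω_c¹/ω_s¹ = 14/45
Stage 2: N_ring = 40 + 2·13 = 66
Stage 2: 40(ω_s−ω_c) = −66(ω_r−ω_c),  ω_s=0, ω_r=1
Stage 2: 40(0−ω_c) = −66(1−ω_c)  ⇒  106ω_c = 66  ⇒  ω_c = 33/53
  ⇒ ω_c²/ω_r² = 33/53
Coupling ω_r² = ω_c¹ ⇒ overall = 14/45 × 33/53 = 154/795

154/795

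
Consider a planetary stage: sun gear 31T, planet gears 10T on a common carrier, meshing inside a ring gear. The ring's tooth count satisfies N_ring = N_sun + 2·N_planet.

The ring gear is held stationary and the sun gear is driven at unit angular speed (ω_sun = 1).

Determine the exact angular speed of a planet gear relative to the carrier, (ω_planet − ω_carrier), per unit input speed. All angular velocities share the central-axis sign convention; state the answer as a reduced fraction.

N_ring = 31 + 2·10 = 51
31(ω_s−ω_c) = −51(ω_r−ω_c),  ω_r=0, ω_s=1
31(1−ω_c) = −51(0−ω_c)  ⇒  82ω_c = 31  ⇒  ω_c = 31/82
sun–planet: 31·(1−31/82) = −10·(ω_p−ω_c)  ⇒  ω_p−ω_c = −(31/10)·(51/82) = -1581/820

-1581/820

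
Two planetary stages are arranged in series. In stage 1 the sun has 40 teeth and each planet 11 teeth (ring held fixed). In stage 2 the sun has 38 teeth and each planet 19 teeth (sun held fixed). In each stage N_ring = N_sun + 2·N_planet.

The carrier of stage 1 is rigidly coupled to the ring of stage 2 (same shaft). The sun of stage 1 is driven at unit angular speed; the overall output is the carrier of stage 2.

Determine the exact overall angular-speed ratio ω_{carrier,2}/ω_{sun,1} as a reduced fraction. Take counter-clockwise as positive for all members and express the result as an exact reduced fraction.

Stage 1: N_ring = 40 + 2·11 = 62
Stage 1: 40(ω_s−ω_c) = −62(ω_r−ω_c),  ω_r=0, ω_s=1
Stage 1: 40(1−ω_c) = −62(0−ω_c)  ⇒  102ω_c = 40  ⇒  ω_c = 20/51
  ⇒ ω_c¹/ω_s¹ = 20/51
Stage 2: N_ring = 38 + 2·19 = 76
Stage 2: 38(ω_s−ω_c) = −76(ω_r−ω_c),  ω_s=0, ω_r=1
Stage 2: 38(0−ω_c) = −76(1−ω_c)  ⇒  114ω_c = 76  ⇒  ω_c = 2/3
  ⇒ ω_c²/ω_r² = 2/3
Coupling ω_r² = ω_c¹ ⇒ overall = 20/51 × 2/3 = 40/153

40/153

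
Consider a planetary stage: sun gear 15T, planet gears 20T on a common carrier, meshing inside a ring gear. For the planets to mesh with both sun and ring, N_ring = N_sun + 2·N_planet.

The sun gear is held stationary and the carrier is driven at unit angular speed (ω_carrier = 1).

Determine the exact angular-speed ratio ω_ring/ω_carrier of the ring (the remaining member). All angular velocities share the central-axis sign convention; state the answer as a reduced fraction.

14/11

N_ring = 15 + 2·20 = 55
15(ω_s−ω_c) = −55(ω_r−ω_c),  ω_s=0, ω_c=1
ω_r = 1 − (15/55)(0−1) = 14/11
ω_r/ω_c = 14/11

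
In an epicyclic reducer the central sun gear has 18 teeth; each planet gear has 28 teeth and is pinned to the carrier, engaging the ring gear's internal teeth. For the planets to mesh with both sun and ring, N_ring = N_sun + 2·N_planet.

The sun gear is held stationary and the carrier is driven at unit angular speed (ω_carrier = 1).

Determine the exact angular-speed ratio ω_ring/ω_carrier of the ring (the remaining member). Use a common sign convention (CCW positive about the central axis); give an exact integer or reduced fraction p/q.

46/37

N_ring = 18 + 2·28 = 74
18(ω_s−ω_c) = −74(ω_r−ω_c),  ω_s=0, ω_c=1
ω_r = 1 − (18/74)(0−1) = 46/37
ω_r/ω_c = 46/37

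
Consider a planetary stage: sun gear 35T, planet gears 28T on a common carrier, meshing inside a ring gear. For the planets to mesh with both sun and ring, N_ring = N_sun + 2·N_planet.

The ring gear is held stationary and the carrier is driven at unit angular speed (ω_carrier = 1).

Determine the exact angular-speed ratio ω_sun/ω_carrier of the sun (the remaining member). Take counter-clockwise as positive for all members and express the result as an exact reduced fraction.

N_ring = 35 + 2·28 = 91
35(ω_s−ω_c) = −91(ω_r−ω_c),  ω_r=0, ω_c=1
ω_s = 1 − (91/35)(0−1) = 18/5
ω_s/ω_c = 18/5

18/5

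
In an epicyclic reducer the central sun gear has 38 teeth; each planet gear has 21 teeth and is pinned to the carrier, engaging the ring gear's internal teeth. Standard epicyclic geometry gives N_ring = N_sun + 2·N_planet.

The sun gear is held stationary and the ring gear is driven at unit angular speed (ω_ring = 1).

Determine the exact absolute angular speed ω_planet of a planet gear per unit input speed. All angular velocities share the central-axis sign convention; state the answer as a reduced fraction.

40/21

N_ring = 38 + 2·21 = 80
38(ω_s−ω_c) = −80(ω_r−ω_c),  ω_s=0, ω_r=1
38(0−ω_c) = −80(1−ω_c)  ⇒  118ω_c = 80  ⇒  ω_c = 40/59
sun–planet: 38·(0−40/59) = −21·(ω_p−ω_c)  ⇒  ω_p−ω_c = −(38/21)·(-40/59) = 1520/1239
ω_p = 40/59 + 1520/1239 = 40/21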